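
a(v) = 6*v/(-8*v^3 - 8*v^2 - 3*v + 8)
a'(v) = 6*v*(24*v^2 + 16*v + 3)/(-8*v^3 - 8*v^2 - 3*v + 8)^2 + 6/(-8*v^3 - 8*v^2 - 3*v + 8)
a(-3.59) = -0.08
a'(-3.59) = -0.05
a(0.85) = -0.97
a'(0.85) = 5.15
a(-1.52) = -0.41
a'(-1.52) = -0.36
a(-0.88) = -0.53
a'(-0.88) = 0.20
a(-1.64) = -0.37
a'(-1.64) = -0.35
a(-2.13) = -0.23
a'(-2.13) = -0.22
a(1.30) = -0.29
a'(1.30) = 0.47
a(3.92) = -0.04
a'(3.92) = 0.02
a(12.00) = 0.00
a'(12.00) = 0.00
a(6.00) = -0.02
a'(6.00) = 0.01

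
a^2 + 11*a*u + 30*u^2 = (a + 5*u)*(a + 6*u)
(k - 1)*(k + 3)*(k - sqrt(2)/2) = k^3 - sqrt(2)*k^2/2 + 2*k^2 - 3*k - sqrt(2)*k + 3*sqrt(2)/2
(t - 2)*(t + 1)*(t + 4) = t^3 + 3*t^2 - 6*t - 8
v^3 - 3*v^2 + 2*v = v*(v - 2)*(v - 1)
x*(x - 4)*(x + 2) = x^3 - 2*x^2 - 8*x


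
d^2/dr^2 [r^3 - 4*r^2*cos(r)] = 4*r^2*cos(r) + 16*r*sin(r) + 6*r - 8*cos(r)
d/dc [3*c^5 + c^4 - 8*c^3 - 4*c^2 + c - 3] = 15*c^4 + 4*c^3 - 24*c^2 - 8*c + 1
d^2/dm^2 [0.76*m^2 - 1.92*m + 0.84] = 1.52000000000000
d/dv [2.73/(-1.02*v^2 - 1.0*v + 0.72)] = (5.5692*v + 2.73)/(1.02*v^2 + 1.0*v - 0.72)^2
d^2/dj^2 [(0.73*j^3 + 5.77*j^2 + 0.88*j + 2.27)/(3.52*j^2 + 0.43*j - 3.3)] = (-1.4210854715202e-14*j^5 + 21.569474*j^3 + 564.687948*j^2 + 129.645912*j + 181.744126)/(43.614208*j^6 + 15.983616*j^5 - 120.712416*j^4 - 29.889773*j^3 + 113.16789*j^2 + 14.0481*j - 35.937)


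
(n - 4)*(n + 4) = n^2 - 16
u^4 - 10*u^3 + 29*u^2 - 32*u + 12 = (u - 6)*(u - 2)*(u - 1)^2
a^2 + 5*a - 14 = (a - 2)*(a + 7)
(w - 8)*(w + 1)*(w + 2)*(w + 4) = w^4 - w^3 - 42*w^2 - 104*w - 64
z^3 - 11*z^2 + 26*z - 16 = (z - 8)*(z - 2)*(z - 1)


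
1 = 1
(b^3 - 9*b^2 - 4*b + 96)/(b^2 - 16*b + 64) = (b^2 - b - 12)/(b - 8)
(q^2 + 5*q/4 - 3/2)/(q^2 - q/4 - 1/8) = 2*(-4*q^2 - 5*q + 6)/(-8*q^2 + 2*q + 1)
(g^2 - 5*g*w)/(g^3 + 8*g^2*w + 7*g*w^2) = (g - 5*w)/(g^2 + 8*g*w + 7*w^2)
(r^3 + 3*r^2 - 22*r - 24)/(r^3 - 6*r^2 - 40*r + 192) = (r + 1)/(r - 8)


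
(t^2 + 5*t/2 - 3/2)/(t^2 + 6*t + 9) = (t - 1/2)/(t + 3)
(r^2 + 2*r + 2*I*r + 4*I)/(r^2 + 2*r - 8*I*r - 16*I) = (r + 2*I)/(r - 8*I)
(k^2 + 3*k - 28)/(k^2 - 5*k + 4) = (k + 7)/(k - 1)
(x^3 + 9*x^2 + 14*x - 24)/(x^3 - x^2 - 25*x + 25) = (x^2 + 10*x + 24)/(x^2 - 25)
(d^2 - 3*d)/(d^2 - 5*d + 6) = d/(d - 2)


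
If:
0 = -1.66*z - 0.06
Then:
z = -0.04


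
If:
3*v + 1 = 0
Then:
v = -1/3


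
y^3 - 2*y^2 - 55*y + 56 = (y - 8)*(y - 1)*(y + 7)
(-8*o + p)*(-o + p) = 8*o^2 - 9*o*p + p^2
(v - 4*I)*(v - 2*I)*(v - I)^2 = v^4 - 8*I*v^3 - 21*v^2 + 22*I*v + 8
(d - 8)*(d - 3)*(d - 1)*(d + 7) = d^4 - 5*d^3 - 49*d^2 + 221*d - 168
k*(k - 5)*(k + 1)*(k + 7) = k^4 + 3*k^3 - 33*k^2 - 35*k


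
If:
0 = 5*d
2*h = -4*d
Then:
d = 0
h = 0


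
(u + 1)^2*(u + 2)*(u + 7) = u^4 + 11*u^3 + 33*u^2 + 37*u + 14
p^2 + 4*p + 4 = (p + 2)^2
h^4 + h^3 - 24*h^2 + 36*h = h*(h - 3)*(h - 2)*(h + 6)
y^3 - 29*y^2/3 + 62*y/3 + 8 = (y - 6)*(y - 4)*(y + 1/3)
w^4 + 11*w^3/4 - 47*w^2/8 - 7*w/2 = w*(w - 7/4)*(w + 1/2)*(w + 4)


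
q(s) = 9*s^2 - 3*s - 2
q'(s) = 18*s - 3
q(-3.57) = 123.41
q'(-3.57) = -67.26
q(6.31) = 337.41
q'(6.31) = 110.58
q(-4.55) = 197.97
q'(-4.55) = -84.90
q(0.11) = -2.22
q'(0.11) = -1.02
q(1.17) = 6.81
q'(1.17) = 18.06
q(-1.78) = 31.86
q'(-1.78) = -35.04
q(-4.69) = 210.03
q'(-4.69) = -87.42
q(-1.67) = 28.11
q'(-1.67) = -33.06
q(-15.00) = 2068.00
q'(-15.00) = -273.00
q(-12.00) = 1330.00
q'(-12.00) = -219.00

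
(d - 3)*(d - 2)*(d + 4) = d^3 - d^2 - 14*d + 24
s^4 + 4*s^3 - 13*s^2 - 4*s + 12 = (s - 2)*(s - 1)*(s + 1)*(s + 6)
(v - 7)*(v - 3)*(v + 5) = v^3 - 5*v^2 - 29*v + 105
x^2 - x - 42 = (x - 7)*(x + 6)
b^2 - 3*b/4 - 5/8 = (b - 5/4)*(b + 1/2)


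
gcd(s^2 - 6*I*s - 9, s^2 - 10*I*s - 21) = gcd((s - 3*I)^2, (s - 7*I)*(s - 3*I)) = s - 3*I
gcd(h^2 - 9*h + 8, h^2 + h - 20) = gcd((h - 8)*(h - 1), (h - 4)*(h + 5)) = 1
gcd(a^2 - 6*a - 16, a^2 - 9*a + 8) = a - 8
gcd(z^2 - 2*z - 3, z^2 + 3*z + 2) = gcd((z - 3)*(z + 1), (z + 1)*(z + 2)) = z + 1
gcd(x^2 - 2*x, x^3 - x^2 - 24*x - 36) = 1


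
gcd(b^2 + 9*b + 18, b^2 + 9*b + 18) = b^2 + 9*b + 18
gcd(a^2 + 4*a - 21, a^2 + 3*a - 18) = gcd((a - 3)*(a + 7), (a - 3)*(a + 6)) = a - 3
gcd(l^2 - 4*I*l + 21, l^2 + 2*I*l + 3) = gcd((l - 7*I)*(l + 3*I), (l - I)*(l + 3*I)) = l + 3*I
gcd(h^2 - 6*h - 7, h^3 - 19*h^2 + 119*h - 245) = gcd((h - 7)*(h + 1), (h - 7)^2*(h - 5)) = h - 7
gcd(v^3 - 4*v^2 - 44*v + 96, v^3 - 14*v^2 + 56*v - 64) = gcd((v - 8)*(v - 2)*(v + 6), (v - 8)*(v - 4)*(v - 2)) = v^2 - 10*v + 16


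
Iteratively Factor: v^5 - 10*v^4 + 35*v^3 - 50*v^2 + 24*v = (v - 1)*(v^4 - 9*v^3 + 26*v^2 - 24*v) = (v - 4)*(v - 1)*(v^3 - 5*v^2 + 6*v) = v*(v - 4)*(v - 1)*(v^2 - 5*v + 6) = v*(v - 4)*(v - 3)*(v - 1)*(v - 2)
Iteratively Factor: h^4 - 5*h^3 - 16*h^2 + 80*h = (h - 5)*(h^3 - 16*h) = h*(h - 5)*(h^2 - 16) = h*(h - 5)*(h - 4)*(h + 4)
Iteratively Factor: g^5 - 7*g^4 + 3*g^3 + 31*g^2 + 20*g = (g - 4)*(g^4 - 3*g^3 - 9*g^2 - 5*g) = g*(g - 4)*(g^3 - 3*g^2 - 9*g - 5) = g*(g - 5)*(g - 4)*(g^2 + 2*g + 1) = g*(g - 5)*(g - 4)*(g + 1)*(g + 1)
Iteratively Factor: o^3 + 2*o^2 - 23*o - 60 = (o - 5)*(o^2 + 7*o + 12) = (o - 5)*(o + 4)*(o + 3)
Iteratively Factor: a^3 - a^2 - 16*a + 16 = (a + 4)*(a^2 - 5*a + 4) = (a - 4)*(a + 4)*(a - 1)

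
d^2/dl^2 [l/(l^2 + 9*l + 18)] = 2*(l*(2*l + 9)^2 - 3*(l + 3)*(l^2 + 9*l + 18))/(l^2 + 9*l + 18)^3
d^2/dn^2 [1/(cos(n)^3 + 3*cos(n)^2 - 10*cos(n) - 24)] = ((-37*cos(n) + 24*cos(2*n) + 9*cos(3*n))*(cos(n)^3 + 3*cos(n)^2 - 10*cos(n) - 24)/4 + 2*(3*cos(n)^2 + 6*cos(n) - 10)^2*sin(n)^2)/(cos(n)^3 + 3*cos(n)^2 - 10*cos(n) - 24)^3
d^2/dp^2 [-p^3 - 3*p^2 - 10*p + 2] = -6*p - 6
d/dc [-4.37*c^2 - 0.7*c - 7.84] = -8.74*c - 0.7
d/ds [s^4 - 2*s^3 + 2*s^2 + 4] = 2*s*(2*s^2 - 3*s + 2)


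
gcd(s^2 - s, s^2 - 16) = 1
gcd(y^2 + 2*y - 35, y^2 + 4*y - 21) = y + 7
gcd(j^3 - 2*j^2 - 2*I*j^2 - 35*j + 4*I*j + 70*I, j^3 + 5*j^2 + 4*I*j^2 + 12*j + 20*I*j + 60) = j^2 + j*(5 - 2*I) - 10*I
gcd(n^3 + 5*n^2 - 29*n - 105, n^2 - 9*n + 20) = n - 5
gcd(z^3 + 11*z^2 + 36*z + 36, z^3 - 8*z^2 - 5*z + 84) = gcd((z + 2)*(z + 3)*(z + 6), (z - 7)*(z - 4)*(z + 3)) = z + 3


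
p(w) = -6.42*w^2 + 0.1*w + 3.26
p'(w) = 0.1 - 12.84*w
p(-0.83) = -1.25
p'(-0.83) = 10.76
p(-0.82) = -1.14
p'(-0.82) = 10.63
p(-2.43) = -34.89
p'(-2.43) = 31.30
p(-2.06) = -24.19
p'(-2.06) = 26.55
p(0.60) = 1.01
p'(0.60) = -7.60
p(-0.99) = -3.13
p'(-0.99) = 12.81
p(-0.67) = 0.31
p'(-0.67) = 8.70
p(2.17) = -26.75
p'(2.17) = -27.76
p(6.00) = -227.26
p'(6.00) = -76.94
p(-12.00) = -922.42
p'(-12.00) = 154.18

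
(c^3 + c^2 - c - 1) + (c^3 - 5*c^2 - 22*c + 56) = 2*c^3 - 4*c^2 - 23*c + 55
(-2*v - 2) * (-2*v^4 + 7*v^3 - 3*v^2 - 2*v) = 4*v^5 - 10*v^4 - 8*v^3 + 10*v^2 + 4*v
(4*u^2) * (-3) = -12*u^2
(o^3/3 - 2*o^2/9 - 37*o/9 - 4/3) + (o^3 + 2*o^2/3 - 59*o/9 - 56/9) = 4*o^3/3 + 4*o^2/9 - 32*o/3 - 68/9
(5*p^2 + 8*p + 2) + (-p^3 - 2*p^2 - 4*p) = -p^3 + 3*p^2 + 4*p + 2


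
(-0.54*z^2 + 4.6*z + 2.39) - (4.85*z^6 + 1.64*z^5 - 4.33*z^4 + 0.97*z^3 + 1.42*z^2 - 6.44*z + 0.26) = -4.85*z^6 - 1.64*z^5 + 4.33*z^4 - 0.97*z^3 - 1.96*z^2 + 11.04*z + 2.13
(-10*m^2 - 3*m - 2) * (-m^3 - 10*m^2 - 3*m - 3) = 10*m^5 + 103*m^4 + 62*m^3 + 59*m^2 + 15*m + 6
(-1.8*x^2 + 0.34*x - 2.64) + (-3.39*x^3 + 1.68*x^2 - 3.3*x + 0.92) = -3.39*x^3 - 0.12*x^2 - 2.96*x - 1.72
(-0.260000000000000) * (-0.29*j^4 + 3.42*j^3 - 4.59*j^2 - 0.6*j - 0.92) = 0.0754*j^4 - 0.8892*j^3 + 1.1934*j^2 + 0.156*j + 0.2392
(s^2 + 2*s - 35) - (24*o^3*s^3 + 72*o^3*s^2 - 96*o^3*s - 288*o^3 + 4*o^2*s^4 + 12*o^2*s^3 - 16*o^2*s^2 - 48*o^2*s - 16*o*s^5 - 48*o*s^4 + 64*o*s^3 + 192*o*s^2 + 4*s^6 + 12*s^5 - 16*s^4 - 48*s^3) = -24*o^3*s^3 - 72*o^3*s^2 + 96*o^3*s + 288*o^3 - 4*o^2*s^4 - 12*o^2*s^3 + 16*o^2*s^2 + 48*o^2*s + 16*o*s^5 + 48*o*s^4 - 64*o*s^3 - 192*o*s^2 - 4*s^6 - 12*s^5 + 16*s^4 + 48*s^3 + s^2 + 2*s - 35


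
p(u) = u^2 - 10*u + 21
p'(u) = 2*u - 10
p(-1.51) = 38.38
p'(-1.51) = -13.02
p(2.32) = 3.18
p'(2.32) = -5.36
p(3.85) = -2.68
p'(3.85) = -2.30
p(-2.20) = 47.84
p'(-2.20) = -14.40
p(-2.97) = 59.52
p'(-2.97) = -15.94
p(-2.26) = 48.71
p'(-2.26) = -14.52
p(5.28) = -3.92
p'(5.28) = 0.56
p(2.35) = 3.02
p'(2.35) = -5.30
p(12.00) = 45.00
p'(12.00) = 14.00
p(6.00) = -3.00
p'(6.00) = 2.00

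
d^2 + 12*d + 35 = (d + 5)*(d + 7)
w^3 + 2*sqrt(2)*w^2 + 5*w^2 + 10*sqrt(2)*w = w*(w + 5)*(w + 2*sqrt(2))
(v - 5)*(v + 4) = v^2 - v - 20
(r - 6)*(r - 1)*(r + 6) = r^3 - r^2 - 36*r + 36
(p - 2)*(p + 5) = p^2 + 3*p - 10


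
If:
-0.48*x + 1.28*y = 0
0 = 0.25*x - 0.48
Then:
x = 1.92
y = 0.72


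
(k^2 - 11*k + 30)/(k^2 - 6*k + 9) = (k^2 - 11*k + 30)/(k^2 - 6*k + 9)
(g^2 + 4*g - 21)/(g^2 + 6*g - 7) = (g - 3)/(g - 1)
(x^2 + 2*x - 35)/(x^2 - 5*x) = (x + 7)/x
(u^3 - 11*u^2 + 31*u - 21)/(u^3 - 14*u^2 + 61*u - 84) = (u - 1)/(u - 4)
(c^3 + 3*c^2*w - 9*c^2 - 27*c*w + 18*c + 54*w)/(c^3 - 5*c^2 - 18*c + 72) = (c + 3*w)/(c + 4)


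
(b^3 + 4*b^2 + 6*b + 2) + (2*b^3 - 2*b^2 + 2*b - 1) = 3*b^3 + 2*b^2 + 8*b + 1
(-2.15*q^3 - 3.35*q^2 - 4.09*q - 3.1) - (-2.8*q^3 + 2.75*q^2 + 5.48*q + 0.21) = 0.65*q^3 - 6.1*q^2 - 9.57*q - 3.31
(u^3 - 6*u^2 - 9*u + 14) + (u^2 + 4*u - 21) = u^3 - 5*u^2 - 5*u - 7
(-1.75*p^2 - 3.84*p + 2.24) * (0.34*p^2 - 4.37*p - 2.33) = -0.595*p^4 + 6.3419*p^3 + 21.6199*p^2 - 0.841600000000001*p - 5.2192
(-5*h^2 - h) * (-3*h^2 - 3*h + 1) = 15*h^4 + 18*h^3 - 2*h^2 - h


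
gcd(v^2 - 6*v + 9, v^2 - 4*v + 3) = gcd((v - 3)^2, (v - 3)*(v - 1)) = v - 3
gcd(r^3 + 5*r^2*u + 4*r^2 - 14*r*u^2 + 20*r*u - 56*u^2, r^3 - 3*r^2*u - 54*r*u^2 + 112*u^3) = r^2 + 5*r*u - 14*u^2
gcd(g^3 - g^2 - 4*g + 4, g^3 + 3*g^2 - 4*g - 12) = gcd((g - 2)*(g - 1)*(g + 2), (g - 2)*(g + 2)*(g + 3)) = g^2 - 4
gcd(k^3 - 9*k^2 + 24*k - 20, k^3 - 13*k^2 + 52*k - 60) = k^2 - 7*k + 10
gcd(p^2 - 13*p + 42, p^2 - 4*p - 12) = p - 6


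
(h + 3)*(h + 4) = h^2 + 7*h + 12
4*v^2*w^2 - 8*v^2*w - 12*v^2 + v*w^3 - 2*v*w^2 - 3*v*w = (4*v + w)*(w - 3)*(v*w + v)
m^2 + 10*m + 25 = (m + 5)^2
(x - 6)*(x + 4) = x^2 - 2*x - 24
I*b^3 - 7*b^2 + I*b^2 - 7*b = b*(b + 7*I)*(I*b + I)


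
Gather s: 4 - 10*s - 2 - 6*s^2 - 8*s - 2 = -6*s^2 - 18*s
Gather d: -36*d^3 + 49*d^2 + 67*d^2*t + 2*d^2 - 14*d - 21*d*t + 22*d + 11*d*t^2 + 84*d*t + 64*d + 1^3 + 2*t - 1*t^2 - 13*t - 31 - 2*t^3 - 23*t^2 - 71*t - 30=-36*d^3 + d^2*(67*t + 51) + d*(11*t^2 + 63*t + 72) - 2*t^3 - 24*t^2 - 82*t - 60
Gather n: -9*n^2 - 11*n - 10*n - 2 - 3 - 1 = -9*n^2 - 21*n - 6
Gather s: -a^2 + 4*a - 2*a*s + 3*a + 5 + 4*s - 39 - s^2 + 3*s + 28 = -a^2 + 7*a - s^2 + s*(7 - 2*a) - 6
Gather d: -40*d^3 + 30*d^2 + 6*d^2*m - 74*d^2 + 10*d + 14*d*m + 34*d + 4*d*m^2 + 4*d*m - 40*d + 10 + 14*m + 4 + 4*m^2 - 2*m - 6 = -40*d^3 + d^2*(6*m - 44) + d*(4*m^2 + 18*m + 4) + 4*m^2 + 12*m + 8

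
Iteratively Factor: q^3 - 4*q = (q)*(q^2 - 4) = q*(q - 2)*(q + 2)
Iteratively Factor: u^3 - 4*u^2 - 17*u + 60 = (u + 4)*(u^2 - 8*u + 15) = (u - 3)*(u + 4)*(u - 5)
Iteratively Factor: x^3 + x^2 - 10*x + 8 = (x - 1)*(x^2 + 2*x - 8) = (x - 1)*(x + 4)*(x - 2)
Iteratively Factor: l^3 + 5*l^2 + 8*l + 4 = (l + 2)*(l^2 + 3*l + 2) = (l + 2)^2*(l + 1)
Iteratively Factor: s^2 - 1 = (s - 1)*(s + 1)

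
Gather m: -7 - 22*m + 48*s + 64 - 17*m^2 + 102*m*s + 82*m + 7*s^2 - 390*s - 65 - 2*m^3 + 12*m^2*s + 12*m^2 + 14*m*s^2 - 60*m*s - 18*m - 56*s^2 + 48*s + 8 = -2*m^3 + m^2*(12*s - 5) + m*(14*s^2 + 42*s + 42) - 49*s^2 - 294*s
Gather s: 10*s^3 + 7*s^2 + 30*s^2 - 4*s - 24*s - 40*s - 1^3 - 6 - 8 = 10*s^3 + 37*s^2 - 68*s - 15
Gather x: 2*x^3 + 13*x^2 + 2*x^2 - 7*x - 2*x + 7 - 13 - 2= 2*x^3 + 15*x^2 - 9*x - 8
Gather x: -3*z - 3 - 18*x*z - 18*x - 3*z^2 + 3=x*(-18*z - 18) - 3*z^2 - 3*z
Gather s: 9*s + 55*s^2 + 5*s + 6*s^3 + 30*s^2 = 6*s^3 + 85*s^2 + 14*s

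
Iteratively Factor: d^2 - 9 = (d - 3)*(d + 3)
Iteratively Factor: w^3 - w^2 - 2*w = (w - 2)*(w^2 + w) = w*(w - 2)*(w + 1)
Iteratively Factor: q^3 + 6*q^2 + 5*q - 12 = (q + 3)*(q^2 + 3*q - 4) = (q - 1)*(q + 3)*(q + 4)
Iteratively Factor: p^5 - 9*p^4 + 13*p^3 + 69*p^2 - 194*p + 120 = (p + 3)*(p^4 - 12*p^3 + 49*p^2 - 78*p + 40) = (p - 5)*(p + 3)*(p^3 - 7*p^2 + 14*p - 8) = (p - 5)*(p - 2)*(p + 3)*(p^2 - 5*p + 4) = (p - 5)*(p - 4)*(p - 2)*(p + 3)*(p - 1)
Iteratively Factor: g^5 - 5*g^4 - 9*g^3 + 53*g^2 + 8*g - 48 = (g - 4)*(g^4 - g^3 - 13*g^2 + g + 12) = (g - 4)*(g + 1)*(g^3 - 2*g^2 - 11*g + 12) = (g - 4)*(g + 1)*(g + 3)*(g^2 - 5*g + 4) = (g - 4)*(g - 1)*(g + 1)*(g + 3)*(g - 4)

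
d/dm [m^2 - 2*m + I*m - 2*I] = 2*m - 2 + I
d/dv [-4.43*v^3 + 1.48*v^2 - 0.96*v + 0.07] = -13.29*v^2 + 2.96*v - 0.96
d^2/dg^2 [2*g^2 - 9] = 4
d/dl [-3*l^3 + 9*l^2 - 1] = 9*l*(2 - l)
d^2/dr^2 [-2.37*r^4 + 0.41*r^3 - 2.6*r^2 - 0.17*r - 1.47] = -28.44*r^2 + 2.46*r - 5.2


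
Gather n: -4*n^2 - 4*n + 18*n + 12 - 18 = -4*n^2 + 14*n - 6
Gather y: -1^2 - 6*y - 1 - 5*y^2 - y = -5*y^2 - 7*y - 2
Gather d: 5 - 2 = 3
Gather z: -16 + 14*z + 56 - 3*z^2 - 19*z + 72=-3*z^2 - 5*z + 112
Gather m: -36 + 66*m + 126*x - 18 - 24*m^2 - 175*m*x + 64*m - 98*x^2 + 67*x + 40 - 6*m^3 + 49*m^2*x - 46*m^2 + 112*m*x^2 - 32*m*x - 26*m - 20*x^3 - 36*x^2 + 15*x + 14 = -6*m^3 + m^2*(49*x - 70) + m*(112*x^2 - 207*x + 104) - 20*x^3 - 134*x^2 + 208*x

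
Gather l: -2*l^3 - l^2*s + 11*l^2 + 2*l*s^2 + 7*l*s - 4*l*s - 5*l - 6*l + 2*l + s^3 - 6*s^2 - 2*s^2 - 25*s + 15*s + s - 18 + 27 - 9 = -2*l^3 + l^2*(11 - s) + l*(2*s^2 + 3*s - 9) + s^3 - 8*s^2 - 9*s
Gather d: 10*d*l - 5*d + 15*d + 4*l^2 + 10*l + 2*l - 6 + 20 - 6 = d*(10*l + 10) + 4*l^2 + 12*l + 8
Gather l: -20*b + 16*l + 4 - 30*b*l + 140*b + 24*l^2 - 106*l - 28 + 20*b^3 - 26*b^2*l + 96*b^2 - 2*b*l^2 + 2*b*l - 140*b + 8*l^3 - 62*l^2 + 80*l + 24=20*b^3 + 96*b^2 - 20*b + 8*l^3 + l^2*(-2*b - 38) + l*(-26*b^2 - 28*b - 10)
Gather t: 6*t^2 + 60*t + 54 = 6*t^2 + 60*t + 54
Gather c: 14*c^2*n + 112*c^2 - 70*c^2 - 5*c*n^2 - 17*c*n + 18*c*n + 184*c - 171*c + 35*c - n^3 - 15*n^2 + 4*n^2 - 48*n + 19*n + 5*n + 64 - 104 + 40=c^2*(14*n + 42) + c*(-5*n^2 + n + 48) - n^3 - 11*n^2 - 24*n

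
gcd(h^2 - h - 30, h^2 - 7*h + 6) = h - 6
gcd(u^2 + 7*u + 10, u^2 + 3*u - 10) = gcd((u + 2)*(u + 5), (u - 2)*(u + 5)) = u + 5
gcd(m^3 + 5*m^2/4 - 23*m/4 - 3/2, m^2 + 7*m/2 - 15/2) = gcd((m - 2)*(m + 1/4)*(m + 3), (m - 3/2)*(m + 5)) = 1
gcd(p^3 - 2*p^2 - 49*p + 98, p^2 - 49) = p^2 - 49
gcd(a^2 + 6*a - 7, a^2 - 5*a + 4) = a - 1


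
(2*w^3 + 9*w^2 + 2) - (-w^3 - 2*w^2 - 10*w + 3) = 3*w^3 + 11*w^2 + 10*w - 1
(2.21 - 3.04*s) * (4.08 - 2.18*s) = 6.6272*s^2 - 17.221*s + 9.0168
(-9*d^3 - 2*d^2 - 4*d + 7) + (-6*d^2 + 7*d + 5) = -9*d^3 - 8*d^2 + 3*d + 12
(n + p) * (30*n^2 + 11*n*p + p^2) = 30*n^3 + 41*n^2*p + 12*n*p^2 + p^3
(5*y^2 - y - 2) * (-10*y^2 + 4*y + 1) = -50*y^4 + 30*y^3 + 21*y^2 - 9*y - 2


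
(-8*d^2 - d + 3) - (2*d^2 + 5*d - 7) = -10*d^2 - 6*d + 10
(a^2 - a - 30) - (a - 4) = a^2 - 2*a - 26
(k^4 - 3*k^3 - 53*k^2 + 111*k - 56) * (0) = 0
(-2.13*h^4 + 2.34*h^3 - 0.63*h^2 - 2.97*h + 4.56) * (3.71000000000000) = -7.9023*h^4 + 8.6814*h^3 - 2.3373*h^2 - 11.0187*h + 16.9176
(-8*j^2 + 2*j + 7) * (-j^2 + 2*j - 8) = 8*j^4 - 18*j^3 + 61*j^2 - 2*j - 56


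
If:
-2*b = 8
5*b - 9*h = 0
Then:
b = -4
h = -20/9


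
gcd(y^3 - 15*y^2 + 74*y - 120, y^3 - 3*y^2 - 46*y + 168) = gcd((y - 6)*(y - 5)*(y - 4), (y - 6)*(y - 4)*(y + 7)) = y^2 - 10*y + 24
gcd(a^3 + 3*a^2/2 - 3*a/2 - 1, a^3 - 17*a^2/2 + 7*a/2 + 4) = a^2 - a/2 - 1/2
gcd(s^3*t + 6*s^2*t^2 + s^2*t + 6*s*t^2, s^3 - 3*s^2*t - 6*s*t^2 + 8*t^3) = 1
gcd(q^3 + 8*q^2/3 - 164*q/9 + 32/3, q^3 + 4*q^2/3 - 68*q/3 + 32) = q^2 + 10*q/3 - 16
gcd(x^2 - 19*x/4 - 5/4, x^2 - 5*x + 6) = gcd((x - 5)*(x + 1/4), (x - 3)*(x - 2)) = 1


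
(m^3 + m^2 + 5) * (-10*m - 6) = -10*m^4 - 16*m^3 - 6*m^2 - 50*m - 30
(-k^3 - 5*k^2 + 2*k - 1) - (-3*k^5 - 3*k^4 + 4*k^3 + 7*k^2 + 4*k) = 3*k^5 + 3*k^4 - 5*k^3 - 12*k^2 - 2*k - 1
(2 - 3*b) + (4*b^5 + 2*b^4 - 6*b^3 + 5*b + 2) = 4*b^5 + 2*b^4 - 6*b^3 + 2*b + 4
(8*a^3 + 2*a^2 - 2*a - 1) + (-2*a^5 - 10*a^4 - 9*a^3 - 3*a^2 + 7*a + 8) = -2*a^5 - 10*a^4 - a^3 - a^2 + 5*a + 7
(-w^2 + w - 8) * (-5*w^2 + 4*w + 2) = 5*w^4 - 9*w^3 + 42*w^2 - 30*w - 16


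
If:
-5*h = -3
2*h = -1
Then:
No Solution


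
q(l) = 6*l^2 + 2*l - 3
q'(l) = 12*l + 2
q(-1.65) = 10.04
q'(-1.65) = -17.80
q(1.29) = 9.56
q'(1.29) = 17.48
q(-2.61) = 32.65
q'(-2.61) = -29.32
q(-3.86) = 78.68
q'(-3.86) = -44.32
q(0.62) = 0.55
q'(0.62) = 9.44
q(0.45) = -0.88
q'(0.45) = 7.40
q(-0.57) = -2.19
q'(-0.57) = -4.84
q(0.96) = 4.45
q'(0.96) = 13.52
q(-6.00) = 201.00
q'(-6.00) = -70.00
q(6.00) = 225.00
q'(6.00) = 74.00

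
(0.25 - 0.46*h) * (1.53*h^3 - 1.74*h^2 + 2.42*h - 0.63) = -0.7038*h^4 + 1.1829*h^3 - 1.5482*h^2 + 0.8948*h - 0.1575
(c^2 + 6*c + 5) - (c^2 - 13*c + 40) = 19*c - 35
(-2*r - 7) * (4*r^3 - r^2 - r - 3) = -8*r^4 - 26*r^3 + 9*r^2 + 13*r + 21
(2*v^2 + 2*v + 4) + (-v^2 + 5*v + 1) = v^2 + 7*v + 5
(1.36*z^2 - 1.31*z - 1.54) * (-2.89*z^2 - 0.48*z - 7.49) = -3.9304*z^4 + 3.1331*z^3 - 5.107*z^2 + 10.5511*z + 11.5346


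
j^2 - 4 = (j - 2)*(j + 2)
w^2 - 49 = (w - 7)*(w + 7)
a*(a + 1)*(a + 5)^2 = a^4 + 11*a^3 + 35*a^2 + 25*a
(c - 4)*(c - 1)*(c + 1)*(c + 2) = c^4 - 2*c^3 - 9*c^2 + 2*c + 8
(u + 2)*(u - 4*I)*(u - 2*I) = u^3 + 2*u^2 - 6*I*u^2 - 8*u - 12*I*u - 16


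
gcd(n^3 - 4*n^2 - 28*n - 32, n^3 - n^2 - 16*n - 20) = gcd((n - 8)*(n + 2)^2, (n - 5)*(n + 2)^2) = n^2 + 4*n + 4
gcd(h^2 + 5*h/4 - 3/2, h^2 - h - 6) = h + 2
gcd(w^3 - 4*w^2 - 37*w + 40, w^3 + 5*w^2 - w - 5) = w^2 + 4*w - 5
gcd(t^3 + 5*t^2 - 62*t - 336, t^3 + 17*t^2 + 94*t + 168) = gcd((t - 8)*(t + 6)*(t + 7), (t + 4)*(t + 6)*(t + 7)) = t^2 + 13*t + 42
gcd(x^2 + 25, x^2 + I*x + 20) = x + 5*I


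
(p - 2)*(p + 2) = p^2 - 4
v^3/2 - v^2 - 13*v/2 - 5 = (v/2 + 1)*(v - 5)*(v + 1)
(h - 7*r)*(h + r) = h^2 - 6*h*r - 7*r^2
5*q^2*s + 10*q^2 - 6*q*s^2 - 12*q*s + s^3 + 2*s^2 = (-5*q + s)*(-q + s)*(s + 2)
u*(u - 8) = u^2 - 8*u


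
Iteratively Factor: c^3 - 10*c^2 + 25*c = (c)*(c^2 - 10*c + 25) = c*(c - 5)*(c - 5)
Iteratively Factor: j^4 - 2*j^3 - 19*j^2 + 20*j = (j - 1)*(j^3 - j^2 - 20*j) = (j - 1)*(j + 4)*(j^2 - 5*j) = j*(j - 1)*(j + 4)*(j - 5)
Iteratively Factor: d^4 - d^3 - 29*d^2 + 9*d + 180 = (d - 5)*(d^3 + 4*d^2 - 9*d - 36) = (d - 5)*(d + 3)*(d^2 + d - 12) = (d - 5)*(d + 3)*(d + 4)*(d - 3)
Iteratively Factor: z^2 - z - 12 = (z + 3)*(z - 4)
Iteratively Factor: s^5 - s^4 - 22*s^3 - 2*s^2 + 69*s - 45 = (s + 3)*(s^4 - 4*s^3 - 10*s^2 + 28*s - 15) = (s - 5)*(s + 3)*(s^3 + s^2 - 5*s + 3) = (s - 5)*(s - 1)*(s + 3)*(s^2 + 2*s - 3) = (s - 5)*(s - 1)*(s + 3)^2*(s - 1)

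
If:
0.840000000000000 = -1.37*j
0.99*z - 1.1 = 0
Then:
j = -0.61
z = 1.11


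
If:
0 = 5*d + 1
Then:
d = -1/5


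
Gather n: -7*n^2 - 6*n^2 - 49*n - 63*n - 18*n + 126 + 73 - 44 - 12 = -13*n^2 - 130*n + 143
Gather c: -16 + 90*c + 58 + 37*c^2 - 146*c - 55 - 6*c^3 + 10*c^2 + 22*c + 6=-6*c^3 + 47*c^2 - 34*c - 7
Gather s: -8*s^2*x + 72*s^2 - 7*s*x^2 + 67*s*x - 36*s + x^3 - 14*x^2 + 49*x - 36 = s^2*(72 - 8*x) + s*(-7*x^2 + 67*x - 36) + x^3 - 14*x^2 + 49*x - 36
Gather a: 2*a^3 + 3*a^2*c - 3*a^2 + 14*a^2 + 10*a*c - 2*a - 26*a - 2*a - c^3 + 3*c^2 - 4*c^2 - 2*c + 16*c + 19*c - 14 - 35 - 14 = 2*a^3 + a^2*(3*c + 11) + a*(10*c - 30) - c^3 - c^2 + 33*c - 63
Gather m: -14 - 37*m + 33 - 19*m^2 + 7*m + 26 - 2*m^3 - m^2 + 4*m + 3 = -2*m^3 - 20*m^2 - 26*m + 48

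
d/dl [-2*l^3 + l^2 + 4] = 2*l*(1 - 3*l)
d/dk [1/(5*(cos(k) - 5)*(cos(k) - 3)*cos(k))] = (3*sin(k) + 15*sin(k)/cos(k)^2 - 16*tan(k))/(5*(cos(k) - 5)^2*(cos(k) - 3)^2)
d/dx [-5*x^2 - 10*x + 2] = -10*x - 10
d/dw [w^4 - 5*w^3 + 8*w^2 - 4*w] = 4*w^3 - 15*w^2 + 16*w - 4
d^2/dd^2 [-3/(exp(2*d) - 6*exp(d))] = 6*((exp(d) - 6)*(2*exp(d) - 3) - 4*(exp(d) - 3)^2)*exp(-d)/(exp(d) - 6)^3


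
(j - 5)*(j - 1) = j^2 - 6*j + 5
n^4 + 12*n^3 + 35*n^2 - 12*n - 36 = (n - 1)*(n + 1)*(n + 6)^2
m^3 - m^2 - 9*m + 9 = (m - 3)*(m - 1)*(m + 3)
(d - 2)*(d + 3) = d^2 + d - 6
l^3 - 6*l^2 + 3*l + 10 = (l - 5)*(l - 2)*(l + 1)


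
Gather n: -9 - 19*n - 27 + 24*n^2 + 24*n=24*n^2 + 5*n - 36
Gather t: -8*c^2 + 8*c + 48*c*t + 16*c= -8*c^2 + 48*c*t + 24*c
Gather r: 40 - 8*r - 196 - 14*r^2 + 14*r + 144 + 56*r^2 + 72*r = 42*r^2 + 78*r - 12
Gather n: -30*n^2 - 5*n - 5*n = -30*n^2 - 10*n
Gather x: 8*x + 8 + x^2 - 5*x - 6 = x^2 + 3*x + 2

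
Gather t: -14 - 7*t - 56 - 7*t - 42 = -14*t - 112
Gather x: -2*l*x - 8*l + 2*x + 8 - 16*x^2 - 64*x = -8*l - 16*x^2 + x*(-2*l - 62) + 8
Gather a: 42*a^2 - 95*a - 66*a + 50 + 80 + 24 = 42*a^2 - 161*a + 154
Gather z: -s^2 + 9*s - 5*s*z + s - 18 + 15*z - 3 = -s^2 + 10*s + z*(15 - 5*s) - 21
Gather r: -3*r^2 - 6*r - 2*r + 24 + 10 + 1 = -3*r^2 - 8*r + 35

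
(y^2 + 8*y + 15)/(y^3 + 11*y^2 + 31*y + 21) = (y + 5)/(y^2 + 8*y + 7)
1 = 1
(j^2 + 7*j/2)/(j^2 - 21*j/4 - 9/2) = 2*j*(2*j + 7)/(4*j^2 - 21*j - 18)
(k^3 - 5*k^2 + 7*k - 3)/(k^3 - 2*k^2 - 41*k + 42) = (k^2 - 4*k + 3)/(k^2 - k - 42)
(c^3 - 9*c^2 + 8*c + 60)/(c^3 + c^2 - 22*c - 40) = (c - 6)/(c + 4)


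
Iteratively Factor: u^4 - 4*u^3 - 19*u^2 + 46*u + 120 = (u - 4)*(u^3 - 19*u - 30) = (u - 4)*(u + 3)*(u^2 - 3*u - 10) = (u - 4)*(u + 2)*(u + 3)*(u - 5)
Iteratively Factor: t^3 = (t)*(t^2) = t^2*(t)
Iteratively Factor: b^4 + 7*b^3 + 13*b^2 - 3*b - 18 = (b + 2)*(b^3 + 5*b^2 + 3*b - 9) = (b - 1)*(b + 2)*(b^2 + 6*b + 9) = (b - 1)*(b + 2)*(b + 3)*(b + 3)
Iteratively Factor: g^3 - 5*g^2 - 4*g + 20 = (g - 2)*(g^2 - 3*g - 10) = (g - 5)*(g - 2)*(g + 2)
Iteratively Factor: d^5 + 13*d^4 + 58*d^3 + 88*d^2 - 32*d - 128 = (d + 4)*(d^4 + 9*d^3 + 22*d^2 - 32) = (d + 4)^2*(d^3 + 5*d^2 + 2*d - 8) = (d + 4)^3*(d^2 + d - 2) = (d - 1)*(d + 4)^3*(d + 2)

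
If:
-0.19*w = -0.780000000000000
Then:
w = 4.11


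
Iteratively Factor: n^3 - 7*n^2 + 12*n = (n - 4)*(n^2 - 3*n) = n*(n - 4)*(n - 3)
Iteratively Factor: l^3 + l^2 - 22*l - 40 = (l + 2)*(l^2 - l - 20) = (l + 2)*(l + 4)*(l - 5)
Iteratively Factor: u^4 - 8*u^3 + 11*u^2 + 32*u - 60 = (u + 2)*(u^3 - 10*u^2 + 31*u - 30) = (u - 2)*(u + 2)*(u^2 - 8*u + 15) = (u - 3)*(u - 2)*(u + 2)*(u - 5)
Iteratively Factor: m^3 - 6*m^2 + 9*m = (m - 3)*(m^2 - 3*m) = m*(m - 3)*(m - 3)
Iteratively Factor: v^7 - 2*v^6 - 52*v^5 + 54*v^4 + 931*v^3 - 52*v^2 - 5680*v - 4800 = (v - 5)*(v^6 + 3*v^5 - 37*v^4 - 131*v^3 + 276*v^2 + 1328*v + 960) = (v - 5)^2*(v^5 + 8*v^4 + 3*v^3 - 116*v^2 - 304*v - 192) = (v - 5)^2*(v + 4)*(v^4 + 4*v^3 - 13*v^2 - 64*v - 48) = (v - 5)^2*(v + 1)*(v + 4)*(v^3 + 3*v^2 - 16*v - 48) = (v - 5)^2*(v + 1)*(v + 3)*(v + 4)*(v^2 - 16) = (v - 5)^2*(v - 4)*(v + 1)*(v + 3)*(v + 4)*(v + 4)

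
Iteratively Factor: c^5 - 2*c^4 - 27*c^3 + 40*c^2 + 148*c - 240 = (c + 3)*(c^4 - 5*c^3 - 12*c^2 + 76*c - 80) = (c - 5)*(c + 3)*(c^3 - 12*c + 16) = (c - 5)*(c + 3)*(c + 4)*(c^2 - 4*c + 4) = (c - 5)*(c - 2)*(c + 3)*(c + 4)*(c - 2)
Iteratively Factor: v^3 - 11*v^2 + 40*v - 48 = (v - 3)*(v^2 - 8*v + 16) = (v - 4)*(v - 3)*(v - 4)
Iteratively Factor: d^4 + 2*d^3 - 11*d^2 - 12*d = (d)*(d^3 + 2*d^2 - 11*d - 12) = d*(d - 3)*(d^2 + 5*d + 4) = d*(d - 3)*(d + 4)*(d + 1)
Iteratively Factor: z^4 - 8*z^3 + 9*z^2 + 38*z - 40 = (z + 2)*(z^3 - 10*z^2 + 29*z - 20) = (z - 1)*(z + 2)*(z^2 - 9*z + 20) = (z - 4)*(z - 1)*(z + 2)*(z - 5)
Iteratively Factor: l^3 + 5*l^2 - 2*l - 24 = (l + 3)*(l^2 + 2*l - 8) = (l - 2)*(l + 3)*(l + 4)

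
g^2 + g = g*(g + 1)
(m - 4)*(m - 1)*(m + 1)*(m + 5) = m^4 + m^3 - 21*m^2 - m + 20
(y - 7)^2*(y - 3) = y^3 - 17*y^2 + 91*y - 147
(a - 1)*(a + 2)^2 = a^3 + 3*a^2 - 4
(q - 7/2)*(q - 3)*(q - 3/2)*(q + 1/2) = q^4 - 15*q^3/2 + 65*q^2/4 - 45*q/8 - 63/8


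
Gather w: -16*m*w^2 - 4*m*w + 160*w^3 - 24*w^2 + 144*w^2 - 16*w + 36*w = 160*w^3 + w^2*(120 - 16*m) + w*(20 - 4*m)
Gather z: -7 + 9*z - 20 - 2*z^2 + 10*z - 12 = -2*z^2 + 19*z - 39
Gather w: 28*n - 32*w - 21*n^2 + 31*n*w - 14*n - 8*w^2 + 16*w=-21*n^2 + 14*n - 8*w^2 + w*(31*n - 16)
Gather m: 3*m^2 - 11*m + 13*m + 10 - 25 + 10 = 3*m^2 + 2*m - 5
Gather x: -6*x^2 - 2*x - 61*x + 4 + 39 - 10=-6*x^2 - 63*x + 33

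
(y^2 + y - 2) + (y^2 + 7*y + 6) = 2*y^2 + 8*y + 4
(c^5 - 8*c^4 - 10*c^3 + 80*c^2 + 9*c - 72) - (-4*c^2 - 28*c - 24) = c^5 - 8*c^4 - 10*c^3 + 84*c^2 + 37*c - 48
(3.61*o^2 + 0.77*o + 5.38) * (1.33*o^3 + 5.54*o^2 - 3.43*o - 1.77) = 4.8013*o^5 + 21.0235*o^4 - 0.9611*o^3 + 20.7744*o^2 - 19.8163*o - 9.5226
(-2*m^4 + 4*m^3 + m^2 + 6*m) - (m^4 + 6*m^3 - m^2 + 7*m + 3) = -3*m^4 - 2*m^3 + 2*m^2 - m - 3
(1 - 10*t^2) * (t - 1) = -10*t^3 + 10*t^2 + t - 1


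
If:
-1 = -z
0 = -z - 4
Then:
No Solution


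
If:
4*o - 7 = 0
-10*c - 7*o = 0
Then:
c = -49/40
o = 7/4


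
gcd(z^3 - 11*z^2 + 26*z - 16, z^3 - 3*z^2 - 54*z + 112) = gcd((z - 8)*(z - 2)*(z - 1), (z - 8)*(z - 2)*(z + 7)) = z^2 - 10*z + 16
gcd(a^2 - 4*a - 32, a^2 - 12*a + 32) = a - 8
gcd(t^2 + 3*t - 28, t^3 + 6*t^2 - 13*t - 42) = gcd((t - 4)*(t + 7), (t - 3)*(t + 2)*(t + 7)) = t + 7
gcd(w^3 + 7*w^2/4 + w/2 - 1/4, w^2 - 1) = w + 1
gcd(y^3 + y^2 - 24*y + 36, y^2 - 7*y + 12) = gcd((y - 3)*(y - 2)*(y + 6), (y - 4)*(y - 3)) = y - 3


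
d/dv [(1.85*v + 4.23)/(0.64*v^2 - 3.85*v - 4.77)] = (-1.184*v^2 - 5.4144*v + 7.461)/(0.4096*v^4 - 4.928*v^3 + 8.7169*v^2 + 36.729*v + 22.7529)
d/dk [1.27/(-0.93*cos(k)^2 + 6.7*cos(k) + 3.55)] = (8.509 - 2.3622*cos(k))*sin(k)/(-0.93*cos(k)^2 + 6.7*cos(k) + 3.55)^2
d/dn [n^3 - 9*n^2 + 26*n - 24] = 3*n^2 - 18*n + 26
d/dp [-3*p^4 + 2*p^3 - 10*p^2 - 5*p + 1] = -12*p^3 + 6*p^2 - 20*p - 5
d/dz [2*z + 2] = 2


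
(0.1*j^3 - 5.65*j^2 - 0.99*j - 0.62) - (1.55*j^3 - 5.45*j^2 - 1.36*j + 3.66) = -1.45*j^3 - 0.2*j^2 + 0.37*j - 4.28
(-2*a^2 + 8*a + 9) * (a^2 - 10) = -2*a^4 + 8*a^3 + 29*a^2 - 80*a - 90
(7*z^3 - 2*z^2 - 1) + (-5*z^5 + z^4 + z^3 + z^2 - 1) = -5*z^5 + z^4 + 8*z^3 - z^2 - 2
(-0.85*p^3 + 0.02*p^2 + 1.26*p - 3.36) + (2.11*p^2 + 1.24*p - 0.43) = -0.85*p^3 + 2.13*p^2 + 2.5*p - 3.79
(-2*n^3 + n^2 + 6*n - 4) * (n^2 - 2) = -2*n^5 + n^4 + 10*n^3 - 6*n^2 - 12*n + 8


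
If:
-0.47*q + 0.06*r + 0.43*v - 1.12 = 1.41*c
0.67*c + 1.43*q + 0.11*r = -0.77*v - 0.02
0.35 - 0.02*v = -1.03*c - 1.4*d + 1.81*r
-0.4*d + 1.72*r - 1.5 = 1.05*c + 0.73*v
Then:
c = 0.656898786645177*v - 0.886781714895701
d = 0.855329129215299*v + 1.18687282479213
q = 0.354825228502767 - 0.925035149322204*v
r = 1.02434614980439*v + 0.606760656556026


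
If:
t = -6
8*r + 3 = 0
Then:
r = -3/8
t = -6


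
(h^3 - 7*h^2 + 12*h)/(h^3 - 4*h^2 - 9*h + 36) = h/(h + 3)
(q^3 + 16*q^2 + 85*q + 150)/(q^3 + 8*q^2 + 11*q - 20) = (q^2 + 11*q + 30)/(q^2 + 3*q - 4)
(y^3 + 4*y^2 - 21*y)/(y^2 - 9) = y*(y + 7)/(y + 3)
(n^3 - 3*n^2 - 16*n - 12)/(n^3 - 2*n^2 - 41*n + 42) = (n^3 - 3*n^2 - 16*n - 12)/(n^3 - 2*n^2 - 41*n + 42)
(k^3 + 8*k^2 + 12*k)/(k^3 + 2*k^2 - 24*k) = (k + 2)/(k - 4)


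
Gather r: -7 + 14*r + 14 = 14*r + 7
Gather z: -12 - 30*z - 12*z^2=-12*z^2 - 30*z - 12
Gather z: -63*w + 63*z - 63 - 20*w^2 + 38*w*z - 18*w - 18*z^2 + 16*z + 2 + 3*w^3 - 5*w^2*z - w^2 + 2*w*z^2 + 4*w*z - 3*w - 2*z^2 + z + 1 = 3*w^3 - 21*w^2 - 84*w + z^2*(2*w - 20) + z*(-5*w^2 + 42*w + 80) - 60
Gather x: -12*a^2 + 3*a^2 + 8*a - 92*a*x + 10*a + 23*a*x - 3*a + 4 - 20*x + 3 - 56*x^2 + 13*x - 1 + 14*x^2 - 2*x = -9*a^2 + 15*a - 42*x^2 + x*(-69*a - 9) + 6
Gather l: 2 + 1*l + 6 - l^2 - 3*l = -l^2 - 2*l + 8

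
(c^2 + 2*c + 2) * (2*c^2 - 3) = 2*c^4 + 4*c^3 + c^2 - 6*c - 6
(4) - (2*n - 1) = 5 - 2*n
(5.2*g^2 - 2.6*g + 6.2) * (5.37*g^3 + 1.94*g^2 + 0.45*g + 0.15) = 27.924*g^5 - 3.874*g^4 + 30.59*g^3 + 11.638*g^2 + 2.4*g + 0.93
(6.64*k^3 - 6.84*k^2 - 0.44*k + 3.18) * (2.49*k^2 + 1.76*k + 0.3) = 16.5336*k^5 - 5.3452*k^4 - 11.142*k^3 + 5.0918*k^2 + 5.4648*k + 0.954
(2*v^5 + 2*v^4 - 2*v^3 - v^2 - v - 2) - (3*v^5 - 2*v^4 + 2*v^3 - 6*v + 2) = -v^5 + 4*v^4 - 4*v^3 - v^2 + 5*v - 4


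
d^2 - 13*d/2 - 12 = (d - 8)*(d + 3/2)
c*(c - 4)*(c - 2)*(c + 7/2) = c^4 - 5*c^3/2 - 13*c^2 + 28*c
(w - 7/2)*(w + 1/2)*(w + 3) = w^3 - 43*w/4 - 21/4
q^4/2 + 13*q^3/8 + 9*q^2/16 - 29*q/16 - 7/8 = (q/2 + 1/4)*(q - 1)*(q + 7/4)*(q + 2)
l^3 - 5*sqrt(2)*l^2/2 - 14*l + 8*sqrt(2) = (l - 4*sqrt(2))*(l - sqrt(2)/2)*(l + 2*sqrt(2))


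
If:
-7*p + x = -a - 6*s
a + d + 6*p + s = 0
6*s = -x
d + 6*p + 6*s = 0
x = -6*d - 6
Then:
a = 35/79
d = -72/79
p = 5/79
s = 7/79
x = -42/79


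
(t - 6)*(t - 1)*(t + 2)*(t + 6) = t^4 + t^3 - 38*t^2 - 36*t + 72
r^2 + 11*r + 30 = (r + 5)*(r + 6)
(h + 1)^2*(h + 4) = h^3 + 6*h^2 + 9*h + 4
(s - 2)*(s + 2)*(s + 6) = s^3 + 6*s^2 - 4*s - 24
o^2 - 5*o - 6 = (o - 6)*(o + 1)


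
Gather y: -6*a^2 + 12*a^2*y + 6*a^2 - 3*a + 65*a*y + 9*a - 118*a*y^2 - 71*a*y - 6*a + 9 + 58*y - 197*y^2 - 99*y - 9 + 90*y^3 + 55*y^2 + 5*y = 90*y^3 + y^2*(-118*a - 142) + y*(12*a^2 - 6*a - 36)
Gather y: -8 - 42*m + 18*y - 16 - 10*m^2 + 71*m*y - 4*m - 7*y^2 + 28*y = -10*m^2 - 46*m - 7*y^2 + y*(71*m + 46) - 24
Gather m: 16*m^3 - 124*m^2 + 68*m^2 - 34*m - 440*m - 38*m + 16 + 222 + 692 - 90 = 16*m^3 - 56*m^2 - 512*m + 840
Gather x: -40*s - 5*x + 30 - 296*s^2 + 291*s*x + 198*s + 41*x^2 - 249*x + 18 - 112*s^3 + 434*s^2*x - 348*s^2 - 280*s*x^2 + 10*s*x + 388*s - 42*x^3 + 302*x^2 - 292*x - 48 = -112*s^3 - 644*s^2 + 546*s - 42*x^3 + x^2*(343 - 280*s) + x*(434*s^2 + 301*s - 546)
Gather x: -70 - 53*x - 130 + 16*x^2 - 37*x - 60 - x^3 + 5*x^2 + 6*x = -x^3 + 21*x^2 - 84*x - 260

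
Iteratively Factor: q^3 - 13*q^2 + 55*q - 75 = (q - 5)*(q^2 - 8*q + 15) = (q - 5)^2*(q - 3)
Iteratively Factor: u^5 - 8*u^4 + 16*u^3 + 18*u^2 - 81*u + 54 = (u - 3)*(u^4 - 5*u^3 + u^2 + 21*u - 18) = (u - 3)*(u - 1)*(u^3 - 4*u^2 - 3*u + 18) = (u - 3)^2*(u - 1)*(u^2 - u - 6) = (u - 3)^3*(u - 1)*(u + 2)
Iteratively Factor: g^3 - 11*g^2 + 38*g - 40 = (g - 5)*(g^2 - 6*g + 8) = (g - 5)*(g - 2)*(g - 4)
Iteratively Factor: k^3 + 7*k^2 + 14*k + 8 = (k + 4)*(k^2 + 3*k + 2) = (k + 1)*(k + 4)*(k + 2)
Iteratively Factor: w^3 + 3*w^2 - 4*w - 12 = (w - 2)*(w^2 + 5*w + 6) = (w - 2)*(w + 2)*(w + 3)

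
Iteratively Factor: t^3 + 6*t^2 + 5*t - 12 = (t - 1)*(t^2 + 7*t + 12) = (t - 1)*(t + 4)*(t + 3)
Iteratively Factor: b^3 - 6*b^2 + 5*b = (b - 5)*(b^2 - b) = (b - 5)*(b - 1)*(b)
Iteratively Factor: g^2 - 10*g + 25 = (g - 5)*(g - 5)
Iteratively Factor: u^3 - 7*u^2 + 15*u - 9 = (u - 3)*(u^2 - 4*u + 3) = (u - 3)*(u - 1)*(u - 3)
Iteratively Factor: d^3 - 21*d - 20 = (d + 4)*(d^2 - 4*d - 5) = (d + 1)*(d + 4)*(d - 5)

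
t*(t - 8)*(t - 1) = t^3 - 9*t^2 + 8*t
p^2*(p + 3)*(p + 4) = p^4 + 7*p^3 + 12*p^2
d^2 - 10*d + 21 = (d - 7)*(d - 3)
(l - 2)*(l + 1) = l^2 - l - 2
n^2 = n^2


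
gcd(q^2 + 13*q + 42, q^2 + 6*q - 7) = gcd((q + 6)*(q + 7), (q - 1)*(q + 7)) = q + 7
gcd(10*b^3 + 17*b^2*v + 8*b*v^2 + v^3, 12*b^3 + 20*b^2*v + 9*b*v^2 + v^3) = 2*b^2 + 3*b*v + v^2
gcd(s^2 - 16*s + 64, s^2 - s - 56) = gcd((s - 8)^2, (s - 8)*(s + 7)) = s - 8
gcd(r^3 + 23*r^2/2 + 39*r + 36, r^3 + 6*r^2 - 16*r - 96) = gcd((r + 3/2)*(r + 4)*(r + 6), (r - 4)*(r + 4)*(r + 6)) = r^2 + 10*r + 24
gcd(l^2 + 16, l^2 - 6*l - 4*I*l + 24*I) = l - 4*I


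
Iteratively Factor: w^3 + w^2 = (w)*(w^2 + w) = w^2*(w + 1)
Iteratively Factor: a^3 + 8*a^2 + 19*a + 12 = (a + 3)*(a^2 + 5*a + 4) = (a + 1)*(a + 3)*(a + 4)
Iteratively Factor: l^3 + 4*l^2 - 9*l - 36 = (l + 4)*(l^2 - 9) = (l + 3)*(l + 4)*(l - 3)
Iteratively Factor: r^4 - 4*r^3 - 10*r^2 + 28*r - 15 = (r - 1)*(r^3 - 3*r^2 - 13*r + 15) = (r - 1)^2*(r^2 - 2*r - 15) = (r - 5)*(r - 1)^2*(r + 3)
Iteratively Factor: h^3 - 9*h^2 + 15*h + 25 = (h + 1)*(h^2 - 10*h + 25) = (h - 5)*(h + 1)*(h - 5)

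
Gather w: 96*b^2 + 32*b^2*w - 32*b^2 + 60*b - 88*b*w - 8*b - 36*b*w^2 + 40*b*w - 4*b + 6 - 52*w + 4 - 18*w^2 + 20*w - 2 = 64*b^2 + 48*b + w^2*(-36*b - 18) + w*(32*b^2 - 48*b - 32) + 8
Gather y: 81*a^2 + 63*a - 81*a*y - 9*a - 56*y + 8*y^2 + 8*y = 81*a^2 + 54*a + 8*y^2 + y*(-81*a - 48)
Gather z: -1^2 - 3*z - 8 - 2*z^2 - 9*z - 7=-2*z^2 - 12*z - 16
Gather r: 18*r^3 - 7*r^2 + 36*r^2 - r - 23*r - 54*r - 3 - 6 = 18*r^3 + 29*r^2 - 78*r - 9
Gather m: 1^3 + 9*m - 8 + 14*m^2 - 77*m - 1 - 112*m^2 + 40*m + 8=-98*m^2 - 28*m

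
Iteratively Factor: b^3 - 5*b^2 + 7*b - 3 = (b - 1)*(b^2 - 4*b + 3) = (b - 1)^2*(b - 3)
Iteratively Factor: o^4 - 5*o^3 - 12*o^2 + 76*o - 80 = (o - 5)*(o^3 - 12*o + 16) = (o - 5)*(o + 4)*(o^2 - 4*o + 4) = (o - 5)*(o - 2)*(o + 4)*(o - 2)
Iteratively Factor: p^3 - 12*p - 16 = (p + 2)*(p^2 - 2*p - 8) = (p - 4)*(p + 2)*(p + 2)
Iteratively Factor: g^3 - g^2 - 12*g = (g - 4)*(g^2 + 3*g) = g*(g - 4)*(g + 3)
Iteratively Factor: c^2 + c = (c + 1)*(c)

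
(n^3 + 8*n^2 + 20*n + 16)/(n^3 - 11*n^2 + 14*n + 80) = (n^2 + 6*n + 8)/(n^2 - 13*n + 40)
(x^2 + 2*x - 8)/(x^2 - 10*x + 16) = (x + 4)/(x - 8)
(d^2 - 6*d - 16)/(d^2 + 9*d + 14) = (d - 8)/(d + 7)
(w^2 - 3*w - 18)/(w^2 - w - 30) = (w + 3)/(w + 5)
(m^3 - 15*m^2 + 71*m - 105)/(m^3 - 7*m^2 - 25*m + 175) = (m - 3)/(m + 5)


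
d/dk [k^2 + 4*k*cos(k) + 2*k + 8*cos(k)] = -4*k*sin(k) + 2*k - 8*sin(k) + 4*cos(k) + 2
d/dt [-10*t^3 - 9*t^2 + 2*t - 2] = -30*t^2 - 18*t + 2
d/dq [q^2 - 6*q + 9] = 2*q - 6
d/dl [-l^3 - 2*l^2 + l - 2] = -3*l^2 - 4*l + 1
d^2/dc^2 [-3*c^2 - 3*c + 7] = -6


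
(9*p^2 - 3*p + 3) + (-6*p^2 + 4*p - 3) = 3*p^2 + p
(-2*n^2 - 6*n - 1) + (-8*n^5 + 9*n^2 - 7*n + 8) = -8*n^5 + 7*n^2 - 13*n + 7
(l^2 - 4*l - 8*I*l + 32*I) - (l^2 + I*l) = -4*l - 9*I*l + 32*I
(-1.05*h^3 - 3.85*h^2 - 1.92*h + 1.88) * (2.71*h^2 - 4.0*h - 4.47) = -2.8455*h^5 - 6.2335*h^4 + 14.8903*h^3 + 29.9843*h^2 + 1.0624*h - 8.4036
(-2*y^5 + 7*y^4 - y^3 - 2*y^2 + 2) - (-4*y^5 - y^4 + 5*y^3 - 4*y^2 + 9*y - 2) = 2*y^5 + 8*y^4 - 6*y^3 + 2*y^2 - 9*y + 4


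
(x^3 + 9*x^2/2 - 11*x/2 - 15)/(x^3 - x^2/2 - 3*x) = (x + 5)/x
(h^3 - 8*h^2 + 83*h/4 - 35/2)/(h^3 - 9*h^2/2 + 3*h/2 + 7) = (h - 5/2)/(h + 1)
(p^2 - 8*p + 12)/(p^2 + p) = (p^2 - 8*p + 12)/(p*(p + 1))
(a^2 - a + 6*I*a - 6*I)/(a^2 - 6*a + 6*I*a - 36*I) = (a - 1)/(a - 6)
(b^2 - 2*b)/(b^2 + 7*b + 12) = b*(b - 2)/(b^2 + 7*b + 12)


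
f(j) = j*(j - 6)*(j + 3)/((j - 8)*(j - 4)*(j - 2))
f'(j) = j*(j - 6)/((j - 8)*(j - 4)*(j - 2)) - j*(j - 6)*(j + 3)/((j - 8)*(j - 4)*(j - 2)^2) - j*(j - 6)*(j + 3)/((j - 8)*(j - 4)^2*(j - 2)) + j*(j + 3)/((j - 8)*(j - 4)*(j - 2)) - j*(j - 6)*(j + 3)/((j - 8)^2*(j - 4)*(j - 2)) + (j - 6)*(j + 3)/((j - 8)*(j - 4)*(j - 2))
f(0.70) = 0.44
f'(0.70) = 1.19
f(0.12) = 0.04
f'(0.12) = 0.36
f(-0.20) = -0.05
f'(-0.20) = 0.18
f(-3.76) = 0.05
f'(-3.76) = -0.07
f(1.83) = 16.19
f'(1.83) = 113.66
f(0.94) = 0.82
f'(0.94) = 2.07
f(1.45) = 3.20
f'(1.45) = 9.77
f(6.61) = -2.32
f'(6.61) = -4.67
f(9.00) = 9.26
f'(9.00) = -7.55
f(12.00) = 3.38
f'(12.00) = -0.53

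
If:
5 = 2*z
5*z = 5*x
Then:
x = 5/2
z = 5/2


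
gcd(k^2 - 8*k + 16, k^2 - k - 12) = k - 4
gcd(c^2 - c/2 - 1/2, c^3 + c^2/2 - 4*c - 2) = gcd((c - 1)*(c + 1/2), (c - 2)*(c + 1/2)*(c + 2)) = c + 1/2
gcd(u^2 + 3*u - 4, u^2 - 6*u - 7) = 1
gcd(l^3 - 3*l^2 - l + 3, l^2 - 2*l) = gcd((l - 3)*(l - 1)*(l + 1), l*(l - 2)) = 1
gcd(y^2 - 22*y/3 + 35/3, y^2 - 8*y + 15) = y - 5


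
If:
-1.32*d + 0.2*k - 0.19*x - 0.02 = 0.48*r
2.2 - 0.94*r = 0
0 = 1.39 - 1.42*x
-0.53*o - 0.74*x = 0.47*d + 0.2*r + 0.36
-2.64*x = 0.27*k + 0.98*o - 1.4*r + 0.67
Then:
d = 1.20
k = 14.59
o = -4.00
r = 2.34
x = 0.98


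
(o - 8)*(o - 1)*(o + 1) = o^3 - 8*o^2 - o + 8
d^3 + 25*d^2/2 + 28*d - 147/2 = (d - 3/2)*(d + 7)^2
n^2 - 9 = (n - 3)*(n + 3)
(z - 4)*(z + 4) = z^2 - 16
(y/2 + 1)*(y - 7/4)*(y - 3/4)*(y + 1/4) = y^4/2 - y^3/8 - 61*y^2/32 + 109*y/128 + 21/64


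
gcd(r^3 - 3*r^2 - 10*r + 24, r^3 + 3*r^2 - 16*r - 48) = r^2 - r - 12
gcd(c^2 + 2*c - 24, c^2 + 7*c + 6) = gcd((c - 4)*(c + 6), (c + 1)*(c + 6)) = c + 6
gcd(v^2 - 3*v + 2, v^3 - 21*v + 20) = v - 1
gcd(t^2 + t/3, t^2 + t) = t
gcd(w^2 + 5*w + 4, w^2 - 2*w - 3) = w + 1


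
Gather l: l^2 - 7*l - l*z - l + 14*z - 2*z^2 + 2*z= l^2 + l*(-z - 8) - 2*z^2 + 16*z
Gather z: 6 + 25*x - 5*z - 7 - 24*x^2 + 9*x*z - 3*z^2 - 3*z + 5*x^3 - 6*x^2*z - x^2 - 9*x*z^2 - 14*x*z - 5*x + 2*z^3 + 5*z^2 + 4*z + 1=5*x^3 - 25*x^2 + 20*x + 2*z^3 + z^2*(2 - 9*x) + z*(-6*x^2 - 5*x - 4)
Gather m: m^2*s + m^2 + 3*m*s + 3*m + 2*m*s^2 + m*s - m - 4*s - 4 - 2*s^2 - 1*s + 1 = m^2*(s + 1) + m*(2*s^2 + 4*s + 2) - 2*s^2 - 5*s - 3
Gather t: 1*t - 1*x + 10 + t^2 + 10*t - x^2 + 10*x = t^2 + 11*t - x^2 + 9*x + 10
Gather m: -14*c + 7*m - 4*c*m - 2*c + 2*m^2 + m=-16*c + 2*m^2 + m*(8 - 4*c)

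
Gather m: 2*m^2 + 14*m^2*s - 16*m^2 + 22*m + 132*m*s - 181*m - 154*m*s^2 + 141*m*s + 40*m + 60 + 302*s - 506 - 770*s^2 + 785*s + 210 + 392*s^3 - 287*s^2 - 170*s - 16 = m^2*(14*s - 14) + m*(-154*s^2 + 273*s - 119) + 392*s^3 - 1057*s^2 + 917*s - 252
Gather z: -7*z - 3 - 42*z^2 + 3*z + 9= -42*z^2 - 4*z + 6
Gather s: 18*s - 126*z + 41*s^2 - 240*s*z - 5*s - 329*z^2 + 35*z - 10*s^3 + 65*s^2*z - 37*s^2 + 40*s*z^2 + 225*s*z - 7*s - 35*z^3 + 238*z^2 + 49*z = -10*s^3 + s^2*(65*z + 4) + s*(40*z^2 - 15*z + 6) - 35*z^3 - 91*z^2 - 42*z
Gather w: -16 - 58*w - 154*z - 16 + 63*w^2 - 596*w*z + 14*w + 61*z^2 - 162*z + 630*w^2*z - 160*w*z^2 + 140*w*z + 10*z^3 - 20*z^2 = w^2*(630*z + 63) + w*(-160*z^2 - 456*z - 44) + 10*z^3 + 41*z^2 - 316*z - 32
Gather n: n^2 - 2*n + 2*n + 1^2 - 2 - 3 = n^2 - 4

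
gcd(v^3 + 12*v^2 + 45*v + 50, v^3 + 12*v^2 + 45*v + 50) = v^3 + 12*v^2 + 45*v + 50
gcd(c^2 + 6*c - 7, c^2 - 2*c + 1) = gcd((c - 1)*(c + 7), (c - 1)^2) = c - 1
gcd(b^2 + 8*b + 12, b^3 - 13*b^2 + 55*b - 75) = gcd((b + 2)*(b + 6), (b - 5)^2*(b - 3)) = 1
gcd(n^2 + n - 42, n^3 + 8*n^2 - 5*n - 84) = n + 7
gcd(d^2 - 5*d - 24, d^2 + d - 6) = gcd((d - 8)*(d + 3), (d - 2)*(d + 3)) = d + 3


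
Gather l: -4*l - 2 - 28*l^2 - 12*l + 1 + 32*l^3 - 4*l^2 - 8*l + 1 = 32*l^3 - 32*l^2 - 24*l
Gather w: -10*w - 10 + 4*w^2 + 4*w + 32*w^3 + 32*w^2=32*w^3 + 36*w^2 - 6*w - 10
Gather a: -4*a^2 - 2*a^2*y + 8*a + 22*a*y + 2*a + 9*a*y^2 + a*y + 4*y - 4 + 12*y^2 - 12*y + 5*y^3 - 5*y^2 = a^2*(-2*y - 4) + a*(9*y^2 + 23*y + 10) + 5*y^3 + 7*y^2 - 8*y - 4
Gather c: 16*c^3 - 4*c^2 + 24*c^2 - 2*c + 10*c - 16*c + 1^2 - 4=16*c^3 + 20*c^2 - 8*c - 3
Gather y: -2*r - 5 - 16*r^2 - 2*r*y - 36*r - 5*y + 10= -16*r^2 - 38*r + y*(-2*r - 5) + 5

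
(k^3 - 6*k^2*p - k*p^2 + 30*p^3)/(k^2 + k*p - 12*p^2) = (k^2 - 3*k*p - 10*p^2)/(k + 4*p)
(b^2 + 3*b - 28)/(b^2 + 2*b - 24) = (b + 7)/(b + 6)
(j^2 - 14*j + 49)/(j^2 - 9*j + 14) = (j - 7)/(j - 2)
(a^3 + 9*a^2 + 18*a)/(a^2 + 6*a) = a + 3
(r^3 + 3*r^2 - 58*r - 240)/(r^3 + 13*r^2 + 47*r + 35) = (r^2 - 2*r - 48)/(r^2 + 8*r + 7)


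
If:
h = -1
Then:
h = -1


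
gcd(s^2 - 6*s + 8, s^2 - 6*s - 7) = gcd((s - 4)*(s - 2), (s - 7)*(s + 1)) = 1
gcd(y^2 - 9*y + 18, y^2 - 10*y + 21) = y - 3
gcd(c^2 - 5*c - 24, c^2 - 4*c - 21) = c + 3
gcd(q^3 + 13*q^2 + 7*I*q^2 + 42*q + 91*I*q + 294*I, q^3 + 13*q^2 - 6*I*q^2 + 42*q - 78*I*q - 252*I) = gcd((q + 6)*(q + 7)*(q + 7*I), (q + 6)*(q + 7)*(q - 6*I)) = q^2 + 13*q + 42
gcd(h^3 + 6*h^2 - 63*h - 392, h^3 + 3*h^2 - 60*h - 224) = h^2 - h - 56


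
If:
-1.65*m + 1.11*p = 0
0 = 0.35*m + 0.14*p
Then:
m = 0.00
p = 0.00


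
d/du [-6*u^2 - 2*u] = -12*u - 2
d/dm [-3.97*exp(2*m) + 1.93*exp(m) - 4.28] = (1.93 - 7.94*exp(m))*exp(m)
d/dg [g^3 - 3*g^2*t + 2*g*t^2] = 3*g^2 - 6*g*t + 2*t^2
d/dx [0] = 0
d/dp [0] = 0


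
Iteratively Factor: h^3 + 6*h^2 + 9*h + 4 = (h + 4)*(h^2 + 2*h + 1) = (h + 1)*(h + 4)*(h + 1)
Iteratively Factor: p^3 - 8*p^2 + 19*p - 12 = (p - 1)*(p^2 - 7*p + 12) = (p - 3)*(p - 1)*(p - 4)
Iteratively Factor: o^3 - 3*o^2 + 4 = (o - 2)*(o^2 - o - 2) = (o - 2)^2*(o + 1)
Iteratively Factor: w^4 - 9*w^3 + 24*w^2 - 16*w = (w - 4)*(w^3 - 5*w^2 + 4*w) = w*(w - 4)*(w^2 - 5*w + 4) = w*(w - 4)*(w - 1)*(w - 4)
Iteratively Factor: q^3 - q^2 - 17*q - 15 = (q - 5)*(q^2 + 4*q + 3) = (q - 5)*(q + 1)*(q + 3)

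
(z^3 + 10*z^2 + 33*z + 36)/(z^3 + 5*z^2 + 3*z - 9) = (z + 4)/(z - 1)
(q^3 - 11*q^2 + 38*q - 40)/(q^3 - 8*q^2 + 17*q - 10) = (q - 4)/(q - 1)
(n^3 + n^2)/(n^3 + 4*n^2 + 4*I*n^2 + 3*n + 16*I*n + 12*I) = n^2/(n^2 + n*(3 + 4*I) + 12*I)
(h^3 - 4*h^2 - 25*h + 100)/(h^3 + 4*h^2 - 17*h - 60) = (h - 5)/(h + 3)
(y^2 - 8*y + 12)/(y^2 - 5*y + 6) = (y - 6)/(y - 3)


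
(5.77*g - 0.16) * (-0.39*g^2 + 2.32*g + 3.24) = -2.2503*g^3 + 13.4488*g^2 + 18.3236*g - 0.5184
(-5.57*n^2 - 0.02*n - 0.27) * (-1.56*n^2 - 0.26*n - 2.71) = 8.6892*n^4 + 1.4794*n^3 + 15.5211*n^2 + 0.1244*n + 0.7317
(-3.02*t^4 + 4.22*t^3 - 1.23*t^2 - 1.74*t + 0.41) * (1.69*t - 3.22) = -5.1038*t^5 + 16.8562*t^4 - 15.6671*t^3 + 1.02*t^2 + 6.2957*t - 1.3202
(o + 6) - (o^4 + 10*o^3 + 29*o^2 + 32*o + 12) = -o^4 - 10*o^3 - 29*o^2 - 31*o - 6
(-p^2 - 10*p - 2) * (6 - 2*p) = 2*p^3 + 14*p^2 - 56*p - 12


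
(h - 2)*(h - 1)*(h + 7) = h^3 + 4*h^2 - 19*h + 14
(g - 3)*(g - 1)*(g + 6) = g^3 + 2*g^2 - 21*g + 18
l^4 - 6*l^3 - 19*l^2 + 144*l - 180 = (l - 6)*(l - 3)*(l - 2)*(l + 5)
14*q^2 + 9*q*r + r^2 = (2*q + r)*(7*q + r)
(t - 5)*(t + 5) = t^2 - 25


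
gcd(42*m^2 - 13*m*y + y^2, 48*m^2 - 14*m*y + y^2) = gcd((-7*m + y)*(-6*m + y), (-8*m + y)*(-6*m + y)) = -6*m + y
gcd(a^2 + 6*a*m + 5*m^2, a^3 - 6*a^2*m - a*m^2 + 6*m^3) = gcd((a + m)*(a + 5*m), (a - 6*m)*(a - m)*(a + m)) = a + m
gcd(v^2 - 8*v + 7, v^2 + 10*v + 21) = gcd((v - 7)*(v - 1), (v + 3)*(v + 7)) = 1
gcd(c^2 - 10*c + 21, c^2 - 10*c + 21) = c^2 - 10*c + 21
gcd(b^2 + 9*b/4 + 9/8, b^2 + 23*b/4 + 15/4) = b + 3/4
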